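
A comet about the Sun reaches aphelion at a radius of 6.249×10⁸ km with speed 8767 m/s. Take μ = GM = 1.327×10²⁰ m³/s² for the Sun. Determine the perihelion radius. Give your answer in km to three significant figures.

perihelion radius ≈ 1.38×10⁸ km

r_a = 6.249×10¹¹ m.
Specific energy ε = v²/2 − μ/r = -1.739×10⁸ J/kg, so a = −μ/(2ε) = 3.815×10¹¹ m.
The apsides satisfy r_p + r_a = 2a, so the perihelion radius is 2a − r_a = 1.381×10¹¹ m = 1.3808×10⁸ km.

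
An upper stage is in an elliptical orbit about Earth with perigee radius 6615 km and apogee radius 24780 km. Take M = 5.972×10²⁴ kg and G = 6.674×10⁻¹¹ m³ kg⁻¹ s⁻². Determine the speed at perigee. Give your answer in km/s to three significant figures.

μ = GM = 6.674×10⁻¹¹ × 5.972×10²⁴ = 3.986×10¹⁴ m³/s².
Semi-major axis a = (r_p + r_a)/2 = 15698 km = 1.570×10⁷ m.
Vis-viva: v² = μ(2/r − 1/a) = 3.986×10¹⁴ × (3.023×10⁻⁷ − 6.370×10⁻⁸) = 9.511×10⁷ m²/s².
v = 9753 m/s = 9.753 km/s.

v ≈ 9.75 km/s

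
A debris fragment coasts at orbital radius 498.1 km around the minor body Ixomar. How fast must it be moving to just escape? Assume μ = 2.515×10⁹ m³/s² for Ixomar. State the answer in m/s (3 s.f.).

v_esc ≈ 100 m/s

r = 498.1 km = 4.981×10⁵ m.
Escape speed v_esc = √(2μ/r) = √(2 × 2.515×10⁹ / 4.981×10⁵) = √(1.010×10⁴) = 100.5 m/s.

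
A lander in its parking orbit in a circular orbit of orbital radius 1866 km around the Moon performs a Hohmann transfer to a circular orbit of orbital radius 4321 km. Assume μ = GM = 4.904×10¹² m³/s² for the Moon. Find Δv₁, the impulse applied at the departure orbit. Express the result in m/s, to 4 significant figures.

Δv ≈ 294.8 m/s

r₁ = 1866 km = 1.866×10⁶ m.
r₂ = 4321 km = 4.321×10⁶ m.
Transfer ellipse a_t = (r₁ + r₂)/2 = 3.094×10⁶ m.
At r₁: circular v_c1 = √(μ/r₁) = 1621 m/s; transfer-perilune v_p = √[μ(2/r₁ − 1/a_t)] = 1916 m/s.
Δv₁ = v_p − v_c1 = 294.8 m/s.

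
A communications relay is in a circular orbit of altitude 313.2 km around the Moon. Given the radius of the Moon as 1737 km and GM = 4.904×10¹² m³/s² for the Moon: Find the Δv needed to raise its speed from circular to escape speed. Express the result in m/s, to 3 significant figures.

r = 1737 + 313.2 = 2050.2 km = 2.0502×10⁶ m.
Circular speed v_c = √(μ/r) = 1547 m/s.
Escape speed v_esc = √(2μ/r) = √2 × v_c = 2187 m/s.
Δv = v_esc − v_c = 640.6 m/s.

Δv ≈ 641 m/s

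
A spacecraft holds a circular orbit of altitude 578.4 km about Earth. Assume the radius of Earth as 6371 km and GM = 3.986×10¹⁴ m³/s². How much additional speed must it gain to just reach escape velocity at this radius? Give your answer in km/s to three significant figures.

Δv ≈ 3.14 km/s

r = 6371 + 578.4 = 6949.4 km = 6.9494×10⁶ m.
Circular speed v_c = √(μ/r) = 7573 m/s.
Escape speed v_esc = √(2μ/r) = √2 × v_c = 10710 m/s.
Δv = v_esc − v_c = 3137 m/s = 3.137 km/s.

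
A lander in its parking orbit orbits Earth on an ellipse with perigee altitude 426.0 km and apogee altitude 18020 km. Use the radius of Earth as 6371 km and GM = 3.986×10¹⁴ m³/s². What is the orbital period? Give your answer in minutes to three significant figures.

T ≈ 323 minutes

r_p = 6371 + 426.0 = 6797.0 km = 6.7970×10⁶ m.
r_a = 6371 + 18020 = 24391 km = 2.4391×10⁷ m.
Semi-major axis a = (r_p + r_a)/2 = (6797.0 + 24391)/2 = 15594 km = 1.559×10⁷ m.
By Kepler's third law T = 2π√(a³/μ) = 2π × 3.084×10³ = 1.938×10⁴ s.
= 323.0 minutes.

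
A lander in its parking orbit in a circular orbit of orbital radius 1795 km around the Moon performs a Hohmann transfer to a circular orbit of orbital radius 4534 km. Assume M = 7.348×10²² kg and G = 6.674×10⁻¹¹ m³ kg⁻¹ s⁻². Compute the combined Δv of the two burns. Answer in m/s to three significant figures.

Δv_total ≈ 582 m/s

μ = GM = 6.674×10⁻¹¹ × 7.348×10²² = 4.904×10¹² m³/s².
r₁ = 1795 km = 1.795×10⁶ m.
r₂ = 4534 km = 4.534×10⁶ m.
Transfer ellipse a_t = (r₁ + r₂)/2 = 3.164×10⁶ m.
At r₁: circular v_c1 = √(μ/r₁) = 1653 m/s; transfer-perilune v_p = √[μ(2/r₁ − 1/a_t)] = 1978 m/s.
Δv₁ = v_p − v_c1 = 325.6 m/s.
At r₂: circular v_c2 = √(μ/r₂) = 1040 m/s; transfer-apolune v_a = √[μ(2/r₂ − 1/a_t)] = 783.3 m/s.
Δv₂ = v_c2 − v_a = 256.7 m/s.
Total Δv = Δv₁ + Δv₂ = 582.3 m/s.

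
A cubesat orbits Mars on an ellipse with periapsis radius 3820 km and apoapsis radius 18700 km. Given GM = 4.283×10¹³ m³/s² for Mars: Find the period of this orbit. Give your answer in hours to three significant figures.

T ≈ 10.1 hours

Semi-major axis a = (r_p + r_a)/2 = (3820.0 + 18700)/2 = 11260 km = 1.126×10⁷ m.
By Kepler's third law T = 2π√(a³/μ) = 2π × 5.773×10³ = 3.628×10⁴ s.
= 10.08 hours.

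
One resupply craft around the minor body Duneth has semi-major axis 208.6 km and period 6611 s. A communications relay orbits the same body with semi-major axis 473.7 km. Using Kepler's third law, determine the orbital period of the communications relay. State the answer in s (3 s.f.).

T₂ ≈ 22600 s

Kepler's third law: T² ∝ a³, so T₂ = T₁ (a₂/a₁)^(3/2).
a₂/a₁ = 2.271, (a₂/a₁)^(3/2) = 3.422.
T₂ = 6611 × 3.422 = 22620 s.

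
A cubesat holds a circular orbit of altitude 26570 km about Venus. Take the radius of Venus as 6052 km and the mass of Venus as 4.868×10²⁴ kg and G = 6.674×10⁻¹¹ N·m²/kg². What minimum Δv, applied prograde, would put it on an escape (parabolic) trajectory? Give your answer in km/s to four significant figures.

Δv ≈ 1.307 km/s

μ = GM = 6.674×10⁻¹¹ × 4.868×10²⁴ = 3.249×10¹⁴ m³/s².
r = 6052 + 26570 = 32622 km = 3.2622×10⁷ m.
Circular speed v_c = √(μ/r) = 3156 m/s.
Escape speed v_esc = √(2μ/r) = √2 × v_c = 4463 m/s.
Δv = v_esc − v_c = 1307 m/s = 1.307 km/s.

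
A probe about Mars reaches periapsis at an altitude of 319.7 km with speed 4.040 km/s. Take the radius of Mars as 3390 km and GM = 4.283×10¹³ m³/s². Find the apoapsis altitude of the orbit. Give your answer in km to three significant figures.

r_p = 3390 + 319.7 = 3709.7 km = 3.710×10⁶ m.
Specific energy ε = v²/2 − μ/r = -3.385×10⁶ J/kg, so a = −μ/(2ε) = 6.327×10⁶ m.
The apsides satisfy r_p + r_a = 2a, so the apoapsis radius is 2a − r_p = 8.945×10⁶ m = 8944.6 km.
Apoapsis altitude = 8944.6 − 3390 = 5554.6 km.

apoapsis altitude ≈ 5550 km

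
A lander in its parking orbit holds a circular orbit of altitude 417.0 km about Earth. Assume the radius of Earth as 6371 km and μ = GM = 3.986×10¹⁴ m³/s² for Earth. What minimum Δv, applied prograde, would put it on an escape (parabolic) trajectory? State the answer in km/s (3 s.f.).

Δv ≈ 3.17 km/s

r = 6371 + 417.0 = 6788.0 km = 6.7880×10⁶ m.
Circular speed v_c = √(μ/r) = 7663 m/s.
Escape speed v_esc = √(2μ/r) = √2 × v_c = 10840 m/s.
Δv = v_esc − v_c = 3174 m/s = 3.174 km/s.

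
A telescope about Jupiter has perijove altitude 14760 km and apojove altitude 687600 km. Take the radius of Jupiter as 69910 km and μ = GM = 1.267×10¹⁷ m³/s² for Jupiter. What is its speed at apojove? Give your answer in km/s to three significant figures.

v ≈ 5.80 km/s

r_p = 69910 + 14760 = 84670 km = 8.4670×10⁷ m.
r_a = 69910 + 687600 = 757510 km = 7.5751×10⁸ m.
Semi-major axis a = (r_p + r_a)/2 = 4.2109×10⁵ km = 4.211×10⁸ m.
Vis-viva: v² = μ(2/r − 1/a) = 1.267×10¹⁷ × (2.640×10⁻⁹ − 2.375×10⁻⁹) = 3.363×10⁷ m²/s².
v = 5799 m/s = 5.799 km/s.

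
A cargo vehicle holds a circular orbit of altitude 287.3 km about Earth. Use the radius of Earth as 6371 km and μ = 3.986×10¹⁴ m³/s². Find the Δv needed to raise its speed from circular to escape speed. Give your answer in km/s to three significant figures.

r = 6371 + 287.3 = 6658.3 km = 6.6583×10⁶ m.
Circular speed v_c = √(μ/r) = 7737 m/s.
Escape speed v_esc = √(2μ/r) = √2 × v_c = 10940 m/s.
Δv = v_esc − v_c = 3205 m/s = 3.205 km/s.

Δv ≈ 3.20 km/s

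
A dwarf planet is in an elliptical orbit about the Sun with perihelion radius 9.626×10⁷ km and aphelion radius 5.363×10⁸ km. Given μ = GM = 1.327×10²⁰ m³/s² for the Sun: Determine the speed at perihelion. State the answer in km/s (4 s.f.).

Semi-major axis a = (r_p + r_a)/2 = 3.1628×10⁸ km = 3.163×10¹¹ m.
Vis-viva: v² = μ(2/r − 1/a) = 1.327×10²⁰ × (2.078×10⁻¹¹ − 3.162×10⁻¹²) = 2.338×10⁹ m²/s².
v = 48350 m/s = 48.35 km/s.

v ≈ 48.35 km/s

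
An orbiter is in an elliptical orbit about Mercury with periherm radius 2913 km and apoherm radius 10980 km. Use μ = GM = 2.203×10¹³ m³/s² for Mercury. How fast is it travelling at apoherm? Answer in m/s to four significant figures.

v ≈ 917.3 m/s

Semi-major axis a = (r_p + r_a)/2 = 6946.5 km = 6.946×10⁶ m.
Vis-viva: v² = μ(2/r − 1/a) = 2.203×10¹³ × (1.821×10⁻⁷ − 1.440×10⁻⁷) = 8.414×10⁵ m²/s².
v = 917.3 m/s.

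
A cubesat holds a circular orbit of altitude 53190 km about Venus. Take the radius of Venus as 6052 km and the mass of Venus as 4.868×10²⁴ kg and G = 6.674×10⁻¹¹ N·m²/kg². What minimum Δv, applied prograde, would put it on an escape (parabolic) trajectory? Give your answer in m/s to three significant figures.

μ = GM = 6.674×10⁻¹¹ × 4.868×10²⁴ = 3.249×10¹⁴ m³/s².
r = 6052 + 53190 = 59242 km = 5.9242×10⁷ m.
Circular speed v_c = √(μ/r) = 2342 m/s.
Escape speed v_esc = √(2μ/r) = √2 × v_c = 3312 m/s.
Δv = v_esc − v_c = 970.0 m/s.

Δv ≈ 970 m/s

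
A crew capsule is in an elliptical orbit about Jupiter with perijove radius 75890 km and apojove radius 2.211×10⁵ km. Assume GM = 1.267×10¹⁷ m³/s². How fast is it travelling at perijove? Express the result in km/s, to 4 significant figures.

Semi-major axis a = (r_p + r_a)/2 = 1.4850×10⁵ km = 1.485×10⁸ m.
Vis-viva: v² = μ(2/r − 1/a) = 1.267×10¹⁷ × (2.635×10⁻⁸ − 6.734×10⁻⁹) = 2.486×10⁹ m²/s².
v = 49860 m/s = 49.86 km/s.

v ≈ 49.86 km/s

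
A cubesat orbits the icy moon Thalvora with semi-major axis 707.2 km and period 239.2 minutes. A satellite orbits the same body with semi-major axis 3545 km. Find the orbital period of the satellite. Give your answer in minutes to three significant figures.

T₂ ≈ 2680 minutes

Kepler's third law: T² ∝ a³, so T₂ = T₁ (a₂/a₁)^(3/2).
a₂/a₁ = 5.013, (a₂/a₁)^(3/2) = 11.22.
T₂ = 239.2 × 11.22 = 2685 minutes.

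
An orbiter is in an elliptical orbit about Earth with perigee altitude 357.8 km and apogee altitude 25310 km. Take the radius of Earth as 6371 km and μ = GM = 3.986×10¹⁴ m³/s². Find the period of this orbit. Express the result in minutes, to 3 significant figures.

T ≈ 441 minutes

r_p = 6371 + 357.8 = 6728.8 km = 6.7288×10⁶ m.
r_a = 6371 + 25310 = 31681 km = 3.1681×10⁷ m.
Semi-major axis a = (r_p + r_a)/2 = (6728.8 + 31681)/2 = 19205 km = 1.920×10⁷ m.
By Kepler's third law T = 2π√(a³/μ) = 2π × 4.216×10³ = 2.649×10⁴ s.
= 441.4 minutes.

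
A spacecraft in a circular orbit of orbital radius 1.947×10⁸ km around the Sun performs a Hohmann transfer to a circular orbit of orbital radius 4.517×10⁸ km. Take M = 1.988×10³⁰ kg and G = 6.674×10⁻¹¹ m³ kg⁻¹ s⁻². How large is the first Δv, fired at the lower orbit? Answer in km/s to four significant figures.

μ = GM = 6.674×10⁻¹¹ × 1.988×10³⁰ = 1.327×10²⁰ m³/s².
r₁ = 1.947×10⁸ km = 1.947×10¹¹ m.
r₂ = 4.517×10⁸ km = 4.517×10¹¹ m.
Transfer ellipse a_t = (r₁ + r₂)/2 = 3.232×10¹¹ m.
At r₁: circular v_c1 = √(μ/r₁) = 26100 m/s; transfer-perihelion v_p = √[μ(2/r₁ − 1/a_t)] = 30860 m/s.
Δv₁ = v_p − v_c1 = 4756 m/s.
= 4.756 km/s.

Δv ≈ 4.756 km/s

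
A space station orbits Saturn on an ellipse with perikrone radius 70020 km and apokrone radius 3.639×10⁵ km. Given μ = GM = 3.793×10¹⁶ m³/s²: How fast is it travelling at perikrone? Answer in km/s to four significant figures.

v ≈ 30.14 km/s

Semi-major axis a = (r_p + r_a)/2 = 2.1696×10⁵ km = 2.170×10⁸ m.
Vis-viva: v² = μ(2/r − 1/a) = 3.793×10¹⁶ × (2.856×10⁻⁸ − 4.609×10⁻⁹) = 9.086×10⁸ m²/s².
v = 30140 m/s = 30.14 km/s.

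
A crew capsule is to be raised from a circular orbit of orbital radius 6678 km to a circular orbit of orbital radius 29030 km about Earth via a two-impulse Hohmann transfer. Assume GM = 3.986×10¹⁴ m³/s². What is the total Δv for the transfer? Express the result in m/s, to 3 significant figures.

Δv_total ≈ 3560 m/s

r₁ = 6678 km = 6.678×10⁶ m.
r₂ = 29030 km = 2.903×10⁷ m.
Transfer ellipse a_t = (r₁ + r₂)/2 = 1.785×10⁷ m.
At r₁: circular v_c1 = √(μ/r₁) = 7726 m/s; transfer-perigee v_p = √[μ(2/r₁ − 1/a_t)] = 9851 m/s.
Δv₁ = v_p − v_c1 = 2126 m/s.
At r₂: circular v_c2 = √(μ/r₂) = 3705 m/s; transfer-apogee v_a = √[μ(2/r₂ − 1/a_t)] = 2266 m/s.
Δv₂ = v_c2 − v_a = 1439 m/s.
Total Δv = Δv₁ + Δv₂ = 3565 m/s.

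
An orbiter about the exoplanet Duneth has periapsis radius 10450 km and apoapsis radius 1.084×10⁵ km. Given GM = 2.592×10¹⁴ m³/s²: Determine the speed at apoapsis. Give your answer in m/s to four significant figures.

Semi-major axis a = (r_p + r_a)/2 = 59425 km = 5.942×10⁷ m.
Vis-viva: v² = μ(2/r − 1/a) = 2.592×10¹⁴ × (1.845×10⁻⁸ − 1.683×10⁻⁸) = 4.205×10⁵ m²/s².
v = 648.4 m/s.

v ≈ 648.4 m/s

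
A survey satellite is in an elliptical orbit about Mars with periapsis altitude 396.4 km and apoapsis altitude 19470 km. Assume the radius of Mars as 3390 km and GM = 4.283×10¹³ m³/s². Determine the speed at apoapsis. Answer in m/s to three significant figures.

r_p = 3390 + 396.4 = 3786.4 km = 3.7864×10⁶ m.
r_a = 3390 + 19470 = 22860 km = 2.2860×10⁷ m.
Semi-major axis a = (r_p + r_a)/2 = 13323 km = 1.332×10⁷ m.
Vis-viva: v² = μ(2/r − 1/a) = 4.283×10¹³ × (8.749×10⁻⁸ − 7.506×10⁻⁸) = 5.325×10⁵ m²/s².
v = 729.7 m/s.

v ≈ 730 m/s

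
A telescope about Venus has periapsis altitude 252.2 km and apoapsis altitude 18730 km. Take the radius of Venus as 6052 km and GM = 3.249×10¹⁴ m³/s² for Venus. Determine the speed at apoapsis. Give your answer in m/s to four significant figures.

r_p = 6052 + 252.2 = 6304.2 km = 6.3042×10⁶ m.
r_a = 6052 + 18730 = 24782 km = 2.4782×10⁷ m.
Semi-major axis a = (r_p + r_a)/2 = 15543 km = 1.554×10⁷ m.
Vis-viva: v² = μ(2/r − 1/a) = 3.249×10¹⁴ × (8.070×10⁻⁸ − 6.434×10⁻⁸) = 5.317×10⁶ m²/s².
v = 2306 m/s.

v ≈ 2306 m/s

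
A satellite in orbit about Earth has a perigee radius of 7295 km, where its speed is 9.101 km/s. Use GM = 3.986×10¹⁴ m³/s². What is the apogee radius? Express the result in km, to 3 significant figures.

apogee radius ≈ 22800 km

r_p = 7.295×10⁶ m.
Specific energy ε = v²/2 − μ/r = -1.323×10⁷ J/kg, so a = −μ/(2ε) = 1.507×10⁷ m.
The apsides satisfy r_p + r_a = 2a, so the apogee radius is 2a − r_p = 2.284×10⁷ m = 22842 km.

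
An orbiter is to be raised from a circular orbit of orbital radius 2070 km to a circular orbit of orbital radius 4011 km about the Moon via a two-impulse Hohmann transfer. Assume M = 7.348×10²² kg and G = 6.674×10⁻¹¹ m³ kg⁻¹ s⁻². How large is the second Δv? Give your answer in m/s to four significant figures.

μ = GM = 6.674×10⁻¹¹ × 7.348×10²² = 4.904×10¹² m³/s².
r₁ = 2070 km = 2.070×10⁶ m.
r₂ = 4011 km = 4.011×10⁶ m.
Transfer ellipse a_t = (r₁ + r₂)/2 = 3.040×10⁶ m.
At r₁: circular v_c1 = √(μ/r₁) = 1539 m/s; transfer-perilune v_p = √[μ(2/r₁ − 1/a_t)] = 1768 m/s.
At r₂: circular v_c2 = √(μ/r₂) = 1106 m/s; transfer-apolune v_a = √[μ(2/r₂ − 1/a_t)] = 912.4 m/s.
Δv₂ = v_c2 − v_a = 193.4 m/s.

Δv ≈ 193.4 m/s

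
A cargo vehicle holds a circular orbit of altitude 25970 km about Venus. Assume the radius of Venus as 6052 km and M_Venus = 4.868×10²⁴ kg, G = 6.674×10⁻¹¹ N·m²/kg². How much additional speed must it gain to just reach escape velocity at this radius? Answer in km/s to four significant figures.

Δv ≈ 1.319 km/s

μ = GM = 6.674×10⁻¹¹ × 4.868×10²⁴ = 3.249×10¹⁴ m³/s².
r = 6052 + 25970 = 32022 km = 3.2022×10⁷ m.
Circular speed v_c = √(μ/r) = 3185 m/s.
Escape speed v_esc = √(2μ/r) = √2 × v_c = 4505 m/s.
Δv = v_esc − v_c = 1319 m/s = 1.319 km/s.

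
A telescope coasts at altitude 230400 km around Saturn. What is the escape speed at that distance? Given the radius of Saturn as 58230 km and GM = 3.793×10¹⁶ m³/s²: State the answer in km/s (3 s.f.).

v_esc ≈ 16.2 km/s

r = 58230 + 230400 = 288630 km = 2.8863×10⁸ m.
Escape speed v_esc = √(2μ/r) = √(2 × 3.793×10¹⁶ / 2.886×10⁸) = √(2.628×10⁸) = 16210 m/s.
= 16.21 km/s.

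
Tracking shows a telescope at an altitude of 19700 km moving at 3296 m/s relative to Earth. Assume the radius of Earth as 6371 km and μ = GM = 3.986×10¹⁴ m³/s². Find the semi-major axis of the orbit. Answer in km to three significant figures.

r = 6371 + 19700 = 26071 km = 2.607×10⁷ m.
Specific orbital energy ε = v²/2 − μ/r = (3296)²/2 − 3.986×10¹⁴/2.607×10⁷ = -9.857×10⁶ J/kg.
Since ε = −μ/(2a), a = −μ/(2ε) = 2.022×10⁷ m = 20219 km.

a ≈ 20200 km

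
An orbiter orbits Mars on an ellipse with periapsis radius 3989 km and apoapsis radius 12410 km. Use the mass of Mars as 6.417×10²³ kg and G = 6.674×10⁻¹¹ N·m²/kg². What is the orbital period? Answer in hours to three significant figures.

μ = GM = 6.674×10⁻¹¹ × 6.417×10²³ = 4.283×10¹³ m³/s².
Semi-major axis a = (r_p + r_a)/2 = (3989.0 + 12410)/2 = 8199.5 km = 8.200×10⁶ m.
By Kepler's third law T = 2π√(a³/μ) = 2π × 3.588×10³ = 2.254×10⁴ s.
= 6.262 hours.

T ≈ 6.26 hours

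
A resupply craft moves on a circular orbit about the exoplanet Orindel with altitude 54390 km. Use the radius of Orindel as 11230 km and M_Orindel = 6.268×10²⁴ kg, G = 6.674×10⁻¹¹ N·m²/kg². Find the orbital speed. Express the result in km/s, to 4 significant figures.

v ≈ 2.525 km/s

μ = GM = 6.674×10⁻¹¹ × 6.268×10²⁴ = 4.183×10¹⁴ m³/s².
r = 11230 + 54390 = 65620 km = 6.5620×10⁷ m.
For a circular orbit v = √(μ/r) = √(4.183×10¹⁴ / 6.562×10⁷) = √(6.375×10⁶) = 2525 m/s.
That is 2.525 km/s.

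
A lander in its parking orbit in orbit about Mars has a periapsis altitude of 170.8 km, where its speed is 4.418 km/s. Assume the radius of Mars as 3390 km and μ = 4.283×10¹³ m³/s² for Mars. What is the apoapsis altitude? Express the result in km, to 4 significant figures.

apoapsis altitude ≈ 11930 km

r_p = 3390 + 170.8 = 3560.8 km = 3.561×10⁶ m.
Specific energy ε = v²/2 − μ/r = -2.269×10⁶ J/kg, so a = −μ/(2ε) = 9.439×10⁶ m.
The apsides satisfy r_p + r_a = 2a, so the apoapsis radius is 2a − r_p = 1.532×10⁷ m = 15317 km.
Apoapsis altitude = 15317 − 3390 = 11927 km.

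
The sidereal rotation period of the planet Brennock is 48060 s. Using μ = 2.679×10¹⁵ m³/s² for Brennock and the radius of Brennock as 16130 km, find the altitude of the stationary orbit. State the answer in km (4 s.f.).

h_sync ≈ 37790 km

A synchronous orbit has period T, so by Kepler's third law a = (μT²/4π²)^(1/3).
μT²/4π² = 2.679×10¹⁵ × (4.806×10⁴)² / 39.48 = 1.567×10²³ m³.
a = 5.392×10⁷ m = 53917 km.
Altitude h = a − R = 53917 − 16130 = 37787 km.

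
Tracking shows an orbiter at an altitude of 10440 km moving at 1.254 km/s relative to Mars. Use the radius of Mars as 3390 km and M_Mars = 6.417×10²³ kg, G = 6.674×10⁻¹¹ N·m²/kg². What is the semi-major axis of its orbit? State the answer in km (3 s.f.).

a ≈ 9270 km

μ = GM = 6.674×10⁻¹¹ × 6.417×10²³ = 4.283×10¹³ m³/s².
r = 3390 + 10440 = 13830 km = 1.383×10⁷ m.
Specific orbital energy ε = v²/2 − μ/r = (1254)²/2 − 4.283×10¹³/1.383×10⁷ = -2.310×10⁶ J/kg.
Since ε = −μ/(2a), a = −μ/(2ε) = 9.268×10⁶ m = 9268.2 km.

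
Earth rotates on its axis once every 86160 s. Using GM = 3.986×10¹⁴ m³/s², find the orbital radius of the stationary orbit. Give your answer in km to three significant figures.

r_sync ≈ 42200 km

A synchronous orbit has period T, so by Kepler's third law a = (μT²/4π²)^(1/3).
μT²/4π² = 3.986×10¹⁴ × (8.616×10⁴)² / 39.48 = 7.495×10²² m³.
a = 4.216×10⁷ m = 42163 km.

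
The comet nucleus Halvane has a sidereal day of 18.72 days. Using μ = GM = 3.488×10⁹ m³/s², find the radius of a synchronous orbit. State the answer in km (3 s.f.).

r_sync ≈ 6140 km

T = 18.72 days = 1.617×10⁶ s.
A synchronous orbit has period T, so by Kepler's third law a = (μT²/4π²)^(1/3).
μT²/4π² = 3.488×10⁹ × (1.617×10⁶)² / 39.48 = 2.311×10²⁰ m³.
a = 6.137×10⁶ m = 6136.9 km.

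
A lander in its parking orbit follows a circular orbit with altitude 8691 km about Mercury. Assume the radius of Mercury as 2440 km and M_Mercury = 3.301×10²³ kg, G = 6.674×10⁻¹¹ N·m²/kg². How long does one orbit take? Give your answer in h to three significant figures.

μ = GM = 6.674×10⁻¹¹ × 3.301×10²³ = 2.203×10¹³ m³/s².
r = 2440 + 8691 = 11131 km = 1.1131×10⁷ m.
Kepler's third law: T = 2π√(r³/μ) = 2π√((1.113×10⁷)³ / 2.203×10¹³).
r³/μ = 6.260×10⁷ s², so T = 2π × 7.912×10³ = 4.971×10⁴ s.
Converting: 4.971×10⁴ s ÷ 3600 = 13.81 h.

T ≈ 13.8 h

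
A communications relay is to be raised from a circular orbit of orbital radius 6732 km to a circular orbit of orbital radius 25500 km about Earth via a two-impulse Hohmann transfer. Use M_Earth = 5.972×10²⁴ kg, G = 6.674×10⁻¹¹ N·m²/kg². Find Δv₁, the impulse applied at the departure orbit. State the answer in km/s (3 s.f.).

Δv ≈ 1.98 km/s

μ = GM = 6.674×10⁻¹¹ × 5.972×10²⁴ = 3.986×10¹⁴ m³/s².
r₁ = 6732 km = 6.732×10⁶ m.
r₂ = 25500 km = 2.550×10⁷ m.
Transfer ellipse a_t = (r₁ + r₂)/2 = 1.612×10⁷ m.
At r₁: circular v_c1 = √(μ/r₁) = 7695 m/s; transfer-perigee v_p = √[μ(2/r₁ − 1/a_t)] = 9679 m/s.
Δv₁ = v_p − v_c1 = 1984 m/s.
= 1.984 km/s.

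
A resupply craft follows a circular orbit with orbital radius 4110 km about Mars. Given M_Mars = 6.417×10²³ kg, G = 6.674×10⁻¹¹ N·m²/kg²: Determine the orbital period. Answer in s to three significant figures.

T ≈ 8000 s

μ = GM = 6.674×10⁻¹¹ × 6.417×10²³ = 4.283×10¹³ m³/s².
r = 4110 km = 4.110×10⁶ m.
Kepler's third law: T = 2π√(r³/μ) = 2π√((4.110×10⁶)³ / 4.283×10¹³).
r³/μ = 1.621×10⁶ s², so T = 2π × 1.273×10³ = 8.000×10³ s.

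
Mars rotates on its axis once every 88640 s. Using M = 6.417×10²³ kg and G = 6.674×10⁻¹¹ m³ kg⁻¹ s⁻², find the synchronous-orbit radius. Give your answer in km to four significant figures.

μ = GM = 6.674×10⁻¹¹ × 6.417×10²³ = 4.283×10¹³ m³/s².
A synchronous orbit has period T, so by Kepler's third law a = (μT²/4π²)^(1/3).
μT²/4π² = 4.283×10¹³ × (8.864×10⁴)² / 39.48 = 8.524×10²¹ m³.
a = 2.043×10⁷ m = 20427 km.

r_sync ≈ 20430 km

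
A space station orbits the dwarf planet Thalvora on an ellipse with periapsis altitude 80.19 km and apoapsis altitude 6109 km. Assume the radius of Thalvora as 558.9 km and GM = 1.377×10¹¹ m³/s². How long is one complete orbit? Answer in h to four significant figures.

T ≈ 32.85 h

r_p = 558.9 + 80.19 = 639.09 km = 6.3909×10⁵ m.
r_a = 558.9 + 6109 = 6667.9 km = 6.6679×10⁶ m.
Semi-major axis a = (r_p + r_a)/2 = (639.09 + 6667.9)/2 = 3653.5 km = 3.653×10⁶ m.
By Kepler's third law T = 2π√(a³/μ) = 2π × 1.882×10⁴ = 1.182×10⁵ s.
= 32.85 h.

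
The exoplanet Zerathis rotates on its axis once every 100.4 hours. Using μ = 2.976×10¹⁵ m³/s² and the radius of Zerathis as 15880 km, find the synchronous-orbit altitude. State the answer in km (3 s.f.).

h_sync ≈ 1.98×10⁵ km

T = 100.4 hours = 3.614×10⁵ s.
A synchronous orbit has period T, so by Kepler's third law a = (μT²/4π²)^(1/3).
μT²/4π² = 2.976×10¹⁵ × (3.614×10⁵)² / 39.48 = 9.848×10²⁴ m³.
a = 2.143×10⁸ m = 2.1435×10⁵ km.
Altitude h = a − R = 2.1435×10⁵ − 15880 = 1.9847×10⁵ km.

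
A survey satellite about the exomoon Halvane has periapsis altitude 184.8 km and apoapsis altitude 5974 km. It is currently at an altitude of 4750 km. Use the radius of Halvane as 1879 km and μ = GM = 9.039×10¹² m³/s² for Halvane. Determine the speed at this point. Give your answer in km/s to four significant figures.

v ≈ 0.9509 km/s

r_p = 1879 + 184.8 = 2063.8 km = 2.0638×10⁶ m.
r_a = 1879 + 5974 = 7853.0 km = 7.8530×10⁶ m.
r = 1879 + 4750 = 6629.0 km = 6.629×10⁶ m.
Semi-major axis a = (r_p + r_a)/2 = 4958.4 km = 4.958×10⁶ m.
Vis-viva: v² = μ(2/r − 1/a) = 9.039×10¹² × (3.017×10⁻⁷ − 2.017×10⁻⁷) = 9.041×10⁵ m²/s².
v = 950.9 m/s = 0.9509 km/s.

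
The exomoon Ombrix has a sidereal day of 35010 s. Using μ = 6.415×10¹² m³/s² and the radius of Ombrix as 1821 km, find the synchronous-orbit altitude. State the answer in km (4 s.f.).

h_sync ≈ 4019 km

A synchronous orbit has period T, so by Kepler's third law a = (μT²/4π²)^(1/3).
μT²/4π² = 6.415×10¹² × (3.501×10⁴)² / 39.48 = 1.992×10²⁰ m³.
a = 5.840×10⁶ m = 5839.9 km.
Altitude h = a − R = 5839.9 − 1821 = 4018.9 km.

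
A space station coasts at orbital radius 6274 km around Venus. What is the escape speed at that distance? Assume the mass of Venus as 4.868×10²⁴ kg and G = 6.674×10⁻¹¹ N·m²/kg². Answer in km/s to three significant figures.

v_esc ≈ 10.2 km/s

μ = GM = 6.674×10⁻¹¹ × 4.868×10²⁴ = 3.249×10¹⁴ m³/s².
r = 6274 km = 6.274×10⁶ m.
Escape speed v_esc = √(2μ/r) = √(2 × 3.249×10¹⁴ / 6.274×10⁶) = √(1.036×10⁸) = 10180 m/s.
= 10.18 km/s.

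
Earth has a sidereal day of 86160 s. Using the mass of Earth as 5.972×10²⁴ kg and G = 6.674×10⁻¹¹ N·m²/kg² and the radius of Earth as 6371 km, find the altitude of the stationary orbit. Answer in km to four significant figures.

h_sync ≈ 35790 km

μ = GM = 6.674×10⁻¹¹ × 5.972×10²⁴ = 3.986×10¹⁴ m³/s².
A synchronous orbit has period T, so by Kepler's third law a = (μT²/4π²)^(1/3).
μT²/4π² = 3.986×10¹⁴ × (8.616×10⁴)² / 39.48 = 7.495×10²² m³.
a = 4.216×10⁷ m = 42162 km.
Altitude h = a − R = 42162 − 6371 = 35791 km.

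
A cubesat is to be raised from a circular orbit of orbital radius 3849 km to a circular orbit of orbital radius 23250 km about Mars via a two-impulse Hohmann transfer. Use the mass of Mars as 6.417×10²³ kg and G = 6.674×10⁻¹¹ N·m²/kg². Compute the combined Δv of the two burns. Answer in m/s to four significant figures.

μ = GM = 6.674×10⁻¹¹ × 6.417×10²³ = 4.283×10¹³ m³/s².
r₁ = 3849 km = 3.849×10⁶ m.
r₂ = 23250 km = 2.325×10⁷ m.
Transfer ellipse a_t = (r₁ + r₂)/2 = 1.355×10⁷ m.
At r₁: circular v_c1 = √(μ/r₁) = 3336 m/s; transfer-periapsis v_p = √[μ(2/r₁ − 1/a_t)] = 4370 m/s.
Δv₁ = v_p − v_c1 = 1034 m/s.
At r₂: circular v_c2 = √(μ/r₂) = 1357 m/s; transfer-apoapsis v_a = √[μ(2/r₂ − 1/a_t)] = 723.4 m/s.
Δv₂ = v_c2 − v_a = 633.8 m/s.
Total Δv = Δv₁ + Δv₂ = 1668 m/s.

Δv_total ≈ 1668 m/s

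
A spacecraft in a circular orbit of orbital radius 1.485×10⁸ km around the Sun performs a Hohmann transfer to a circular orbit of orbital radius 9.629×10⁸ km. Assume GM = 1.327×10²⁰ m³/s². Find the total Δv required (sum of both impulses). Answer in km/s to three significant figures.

Δv_total ≈ 15.1 km/s

r₁ = 1.485×10⁸ km = 1.485×10¹¹ m.
r₂ = 9.629×10⁸ km = 9.629×10¹¹ m.
Transfer ellipse a_t = (r₁ + r₂)/2 = 5.557×10¹¹ m.
At r₁: circular v_c1 = √(μ/r₁) = 29890 m/s; transfer-perihelion v_p = √[μ(2/r₁ − 1/a_t)] = 39350 m/s.
Δv₁ = v_p − v_c1 = 9457 m/s.
At r₂: circular v_c2 = √(μ/r₂) = 11740 m/s; transfer-aphelion v_a = √[μ(2/r₂ − 1/a_t)] = 6069 m/s.
Δv₂ = v_c2 − v_a = 5671 m/s.
Total Δv = Δv₁ + Δv₂ = 15130 m/s = 15.13 km/s.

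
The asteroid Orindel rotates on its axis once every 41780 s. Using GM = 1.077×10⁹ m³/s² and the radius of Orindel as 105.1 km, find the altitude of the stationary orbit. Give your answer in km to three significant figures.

h_sync ≈ 257 km

A synchronous orbit has period T, so by Kepler's third law a = (μT²/4π²)^(1/3).
μT²/4π² = 1.077×10⁹ × (4.178×10⁴)² / 39.48 = 4.762×10¹⁶ m³.
a = 3.625×10⁵ m = 362.46 km.
Altitude h = a − R = 362.46 − 105.1 = 257.36 km.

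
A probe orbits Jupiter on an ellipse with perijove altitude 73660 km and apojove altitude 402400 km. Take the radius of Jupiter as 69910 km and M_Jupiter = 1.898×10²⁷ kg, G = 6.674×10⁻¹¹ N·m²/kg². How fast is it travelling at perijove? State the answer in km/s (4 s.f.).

μ = GM = 6.674×10⁻¹¹ × 1.898×10²⁷ = 1.267×10¹⁷ m³/s².
r_p = 69910 + 73660 = 143570 km = 1.4357×10⁸ m.
r_a = 69910 + 402400 = 472310 km = 4.7231×10⁸ m.
Semi-major axis a = (r_p + r_a)/2 = 3.0794×10⁵ km = 3.079×10⁸ m.
Vis-viva: v² = μ(2/r − 1/a) = 1.267×10¹⁷ × (1.393×10⁻⁸ − 3.247×10⁻⁹) = 1.353×10⁹ m²/s².
v = 36790 m/s = 36.79 km/s.

v ≈ 36.79 km/s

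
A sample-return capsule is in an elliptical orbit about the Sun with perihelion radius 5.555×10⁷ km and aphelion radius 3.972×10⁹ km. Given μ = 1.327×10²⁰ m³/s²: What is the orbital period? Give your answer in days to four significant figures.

T ≈ 18040 days

Semi-major axis a = (r_p + r_a)/2 = (5.5550×10⁷ + 3.9720×10⁹)/2 = 2.0138×10⁹ km = 2.014×10¹² m.
By Kepler's third law T = 2π√(a³/μ) = 2π × 2.481×10⁸ = 1.559×10⁹ s.
= 18040 days.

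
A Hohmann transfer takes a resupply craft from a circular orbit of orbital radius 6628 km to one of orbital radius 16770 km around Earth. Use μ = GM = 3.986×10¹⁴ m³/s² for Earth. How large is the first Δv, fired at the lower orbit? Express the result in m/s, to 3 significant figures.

r₁ = 6628 km = 6.628×10⁶ m.
r₂ = 16770 km = 1.677×10⁷ m.
Transfer ellipse a_t = (r₁ + r₂)/2 = 1.170×10⁷ m.
At r₁: circular v_c1 = √(μ/r₁) = 7755 m/s; transfer-perigee v_p = √[μ(2/r₁ − 1/a_t)] = 9285 m/s.
Δv₁ = v_p − v_c1 = 1530 m/s.

Δv ≈ 1530 m/s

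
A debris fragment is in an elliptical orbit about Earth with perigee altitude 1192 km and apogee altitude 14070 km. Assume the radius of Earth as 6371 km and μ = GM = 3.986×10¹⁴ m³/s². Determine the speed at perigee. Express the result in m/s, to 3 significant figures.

r_p = 6371 + 1192 = 7563.0 km = 7.5630×10⁶ m.
r_a = 6371 + 14070 = 20441 km = 2.0441×10⁷ m.
Semi-major axis a = (r_p + r_a)/2 = 14002 km = 1.400×10⁷ m.
Vis-viva: v² = μ(2/r − 1/a) = 3.986×10¹⁴ × (2.644×10⁻⁷ − 7.142×10⁻⁸) = 7.694×10⁷ m²/s².
v = 8772 m/s.

v ≈ 8770 m/s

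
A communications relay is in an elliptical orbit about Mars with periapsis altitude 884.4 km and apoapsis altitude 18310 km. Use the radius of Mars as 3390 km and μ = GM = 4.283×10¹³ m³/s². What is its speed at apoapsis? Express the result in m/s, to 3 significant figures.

v ≈ 806 m/s

r_p = 3390 + 884.4 = 4274.4 km = 4.2744×10⁶ m.
r_a = 3390 + 18310 = 21700 km = 2.1700×10⁷ m.
Semi-major axis a = (r_p + r_a)/2 = 12987 km = 1.299×10⁷ m.
Vis-viva: v² = μ(2/r − 1/a) = 4.283×10¹³ × (9.217×10⁻⁸ − 7.700×10⁻⁸) = 6.496×10⁵ m²/s².
v = 806.0 m/s.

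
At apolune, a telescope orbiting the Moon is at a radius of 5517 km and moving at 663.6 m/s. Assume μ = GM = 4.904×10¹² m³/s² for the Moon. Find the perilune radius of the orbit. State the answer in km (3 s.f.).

r_a = 5.517×10⁶ m.
Specific energy ε = v²/2 − μ/r = -6.687×10⁵ J/kg, so a = −μ/(2ε) = 3.667×10⁶ m.
The apsides satisfy r_p + r_a = 2a, so the perilune radius is 2a − r_a = 1.817×10⁶ m = 1816.6 km.

perilune radius ≈ 1820 km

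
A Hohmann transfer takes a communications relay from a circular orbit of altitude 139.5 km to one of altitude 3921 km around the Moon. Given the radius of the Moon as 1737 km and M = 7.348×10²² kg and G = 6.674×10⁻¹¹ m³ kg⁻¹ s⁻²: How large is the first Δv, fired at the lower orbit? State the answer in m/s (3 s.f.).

Δv ≈ 365 m/s

μ = GM = 6.674×10⁻¹¹ × 7.348×10²² = 4.904×10¹² m³/s².
r₁ = 1737 + 139.5 = 1876.5 km = 1.8765×10⁶ m.
r₂ = 1737 + 3921 = 5658.0 km = 5.6580×10⁶ m.
Transfer ellipse a_t = (r₁ + r₂)/2 = 3.767×10⁶ m.
At r₁: circular v_c1 = √(μ/r₁) = 1617 m/s; transfer-perilune v_p = √[μ(2/r₁ − 1/a_t)] = 1981 m/s.
Δv₁ = v_p − v_c1 = 364.6 m/s.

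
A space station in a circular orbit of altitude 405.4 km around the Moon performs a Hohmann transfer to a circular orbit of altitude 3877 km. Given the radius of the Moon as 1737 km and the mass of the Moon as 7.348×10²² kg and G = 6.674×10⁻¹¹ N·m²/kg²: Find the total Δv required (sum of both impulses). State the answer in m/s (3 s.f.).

μ = GM = 6.674×10⁻¹¹ × 7.348×10²² = 4.904×10¹² m³/s².
r₁ = 1737 + 405.4 = 2142.4 km = 2.1424×10⁶ m.
r₂ = 1737 + 3877 = 5614.0 km = 5.6140×10⁶ m.
Transfer ellipse a_t = (r₁ + r₂)/2 = 3.878×10⁶ m.
At r₁: circular v_c1 = √(μ/r₁) = 1513 m/s; transfer-perilune v_p = √[μ(2/r₁ − 1/a_t)] = 1820 m/s.
Δv₁ = v_p − v_c1 = 307.4 m/s.
At r₂: circular v_c2 = √(μ/r₂) = 934.6 m/s; transfer-apolune v_a = √[μ(2/r₂ − 1/a_t)] = 694.7 m/s.
Δv₂ = v_c2 − v_a = 240.0 m/s.
Total Δv = Δv₁ + Δv₂ = 547.3 m/s.

Δv_total ≈ 547 m/s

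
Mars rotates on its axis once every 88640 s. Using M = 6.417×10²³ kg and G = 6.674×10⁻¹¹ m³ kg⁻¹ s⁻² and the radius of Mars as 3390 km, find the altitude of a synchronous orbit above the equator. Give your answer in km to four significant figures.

h_sync ≈ 17040 km

μ = GM = 6.674×10⁻¹¹ × 6.417×10²³ = 4.283×10¹³ m³/s².
A synchronous orbit has period T, so by Kepler's third law a = (μT²/4π²)^(1/3).
μT²/4π² = 4.283×10¹³ × (8.864×10⁴)² / 39.48 = 8.524×10²¹ m³.
a = 2.043×10⁷ m = 20427 km.
Altitude h = a − R = 20427 − 3390 = 17037 km.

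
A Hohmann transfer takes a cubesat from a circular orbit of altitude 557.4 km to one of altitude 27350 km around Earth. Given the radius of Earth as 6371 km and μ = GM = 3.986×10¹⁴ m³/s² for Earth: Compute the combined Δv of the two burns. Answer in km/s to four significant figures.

r₁ = 6371 + 557.4 = 6928.4 km = 6.9284×10⁶ m.
r₂ = 6371 + 27350 = 33721 km = 3.3721×10⁷ m.
Transfer ellipse a_t = (r₁ + r₂)/2 = 2.032×10⁷ m.
At r₁: circular v_c1 = √(μ/r₁) = 7585 m/s; transfer-perigee v_p = √[μ(2/r₁ − 1/a_t)] = 9770 m/s.
Δv₁ = v_p − v_c1 = 2185 m/s.
At r₂: circular v_c2 = √(μ/r₂) = 3438 m/s; transfer-apogee v_a = √[μ(2/r₂ − 1/a_t)] = 2007 m/s.
Δv₂ = v_c2 − v_a = 1431 m/s.
Total Δv = Δv₁ + Δv₂ = 3616 m/s = 3.616 km/s.

Δv_total ≈ 3.616 km/s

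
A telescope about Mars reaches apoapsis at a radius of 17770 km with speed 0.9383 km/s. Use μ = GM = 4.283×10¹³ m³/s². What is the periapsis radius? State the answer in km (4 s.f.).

r_a = 1.777×10⁷ m.
Specific energy ε = v²/2 − μ/r = -1.970×10⁶ J/kg, so a = −μ/(2ε) = 1.087×10⁷ m.
The apsides satisfy r_p + r_a = 2a, so the periapsis radius is 2a − r_a = 3.971×10⁶ m = 3970.7 km.

periapsis radius ≈ 3971 km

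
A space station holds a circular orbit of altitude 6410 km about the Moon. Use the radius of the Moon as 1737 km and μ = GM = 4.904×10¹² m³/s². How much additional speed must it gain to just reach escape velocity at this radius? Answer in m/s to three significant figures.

Δv ≈ 321 m/s

r = 1737 + 6410 = 8147.0 km = 8.1470×10⁶ m.
Circular speed v_c = √(μ/r) = 775.8 m/s.
Escape speed v_esc = √(2μ/r) = √2 × v_c = 1097 m/s.
Δv = v_esc − v_c = 321.4 m/s.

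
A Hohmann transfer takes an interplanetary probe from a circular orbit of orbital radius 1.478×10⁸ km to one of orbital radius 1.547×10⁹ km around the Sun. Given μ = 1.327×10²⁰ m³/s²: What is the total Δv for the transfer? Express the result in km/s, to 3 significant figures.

r₁ = 1.478×10⁸ km = 1.478×10¹¹ m.
r₂ = 1.547×10⁹ km = 1.547×10¹² m.
Transfer ellipse a_t = (r₁ + r₂)/2 = 8.474×10¹¹ m.
At r₁: circular v_c1 = √(μ/r₁) = 29960 m/s; transfer-perihelion v_p = √[μ(2/r₁ − 1/a_t)] = 40490 m/s.
Δv₁ = v_p − v_c1 = 10520 m/s.
At r₂: circular v_c2 = √(μ/r₂) = 9262 m/s; transfer-aphelion v_a = √[μ(2/r₂ − 1/a_t)] = 3868 m/s.
Δv₂ = v_c2 − v_a = 5394 m/s.
Total Δv = Δv₁ + Δv₂ = 15920 m/s = 15.92 km/s.

Δv_total ≈ 15.9 km/s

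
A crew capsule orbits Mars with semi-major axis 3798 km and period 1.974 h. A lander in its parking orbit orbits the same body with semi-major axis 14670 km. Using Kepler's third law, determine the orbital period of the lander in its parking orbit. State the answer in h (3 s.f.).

T₂ ≈ 15.0 h

Kepler's third law: T² ∝ a³, so T₂ = T₁ (a₂/a₁)^(3/2).
a₂/a₁ = 3.863, (a₂/a₁)^(3/2) = 7.591.
T₂ = 1.974 × 7.591 = 14.99 h.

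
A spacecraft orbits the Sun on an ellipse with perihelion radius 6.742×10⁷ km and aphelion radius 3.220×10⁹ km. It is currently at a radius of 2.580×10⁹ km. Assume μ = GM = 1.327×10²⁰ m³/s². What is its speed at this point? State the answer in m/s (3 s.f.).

v ≈ 4700 m/s

Semi-major axis a = (r_p + r_a)/2 = 1.6437×10⁹ km = 1.644×10¹² m.
Vis-viva: v² = μ(2/r − 1/a) = 1.327×10²⁰ × (7.752×10⁻¹³ − 6.084×10⁻¹³) = 2.214×10⁷ m²/s².
v = 4705 m/s.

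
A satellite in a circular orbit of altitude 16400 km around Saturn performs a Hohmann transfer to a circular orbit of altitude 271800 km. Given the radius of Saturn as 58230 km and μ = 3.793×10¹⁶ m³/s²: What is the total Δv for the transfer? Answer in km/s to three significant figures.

Δv_total ≈ 10.5 km/s

r₁ = 58230 + 16400 = 74630 km = 7.4630×10⁷ m.
r₂ = 58230 + 271800 = 330030 km = 3.3003×10⁸ m.
Transfer ellipse a_t = (r₁ + r₂)/2 = 2.023×10⁸ m.
At r₁: circular v_c1 = √(μ/r₁) = 22540 m/s; transfer-perikrone v_p = √[μ(2/r₁ − 1/a_t)] = 28790 m/s.
Δv₁ = v_p − v_c1 = 6248 m/s.
At r₂: circular v_c2 = √(μ/r₂) = 10720 m/s; transfer-apokrone v_a = √[μ(2/r₂ − 1/a_t)] = 6511 m/s.
Δv₂ = v_c2 − v_a = 4210 m/s.
Total Δv = Δv₁ + Δv₂ = 10460 m/s = 10.46 km/s.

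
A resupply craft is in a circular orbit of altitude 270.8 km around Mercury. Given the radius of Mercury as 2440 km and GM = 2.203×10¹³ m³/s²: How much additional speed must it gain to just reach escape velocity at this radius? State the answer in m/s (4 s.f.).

r = 2440 + 270.8 = 2710.8 km = 2.7108×10⁶ m.
Circular speed v_c = √(μ/r) = 2851 m/s.
Escape speed v_esc = √(2μ/r) = √2 × v_c = 4032 m/s.
Δv = v_esc − v_c = 1181 m/s.

Δv ≈ 1181 m/s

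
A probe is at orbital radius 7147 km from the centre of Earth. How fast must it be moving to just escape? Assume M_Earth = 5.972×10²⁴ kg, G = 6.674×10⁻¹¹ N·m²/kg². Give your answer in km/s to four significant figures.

μ = GM = 6.674×10⁻¹¹ × 5.972×10²⁴ = 3.986×10¹⁴ m³/s².
r = 7147 km = 7.147×10⁶ m.
Escape speed v_esc = √(2μ/r) = √(2 × 3.986×10¹⁴ / 7.147×10⁶) = √(1.115×10⁸) = 10560 m/s.
= 10.56 km/s.

v_esc ≈ 10.56 km/s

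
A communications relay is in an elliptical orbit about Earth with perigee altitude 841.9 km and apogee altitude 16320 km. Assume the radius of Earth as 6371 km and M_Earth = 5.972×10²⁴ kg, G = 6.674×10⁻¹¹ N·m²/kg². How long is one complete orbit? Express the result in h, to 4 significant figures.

T ≈ 5.054 h

μ = GM = 6.674×10⁻¹¹ × 5.972×10²⁴ = 3.986×10¹⁴ m³/s².
r_p = 6371 + 841.9 = 7212.9 km = 7.2129×10⁶ m.
r_a = 6371 + 16320 = 22691 km = 2.2691×10⁷ m.
Semi-major axis a = (r_p + r_a)/2 = (7212.9 + 22691)/2 = 14952 km = 1.495×10⁷ m.
By Kepler's third law T = 2π√(a³/μ) = 2π × 2.896×10³ = 1.820×10⁴ s.
= 5.054 h.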